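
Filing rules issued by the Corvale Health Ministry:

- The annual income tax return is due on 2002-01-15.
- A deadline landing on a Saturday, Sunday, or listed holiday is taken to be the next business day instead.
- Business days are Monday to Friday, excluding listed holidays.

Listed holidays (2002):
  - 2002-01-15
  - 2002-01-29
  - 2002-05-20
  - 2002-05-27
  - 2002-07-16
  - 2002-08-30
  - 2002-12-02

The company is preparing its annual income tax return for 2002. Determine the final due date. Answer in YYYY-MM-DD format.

2002-01-16

The statutory due date is 2002-01-15.
2002-01-15 is a listed holiday, so it moves to the next business day, 2002-01-16 (Wednesday).
Final deadline: 2002-01-16.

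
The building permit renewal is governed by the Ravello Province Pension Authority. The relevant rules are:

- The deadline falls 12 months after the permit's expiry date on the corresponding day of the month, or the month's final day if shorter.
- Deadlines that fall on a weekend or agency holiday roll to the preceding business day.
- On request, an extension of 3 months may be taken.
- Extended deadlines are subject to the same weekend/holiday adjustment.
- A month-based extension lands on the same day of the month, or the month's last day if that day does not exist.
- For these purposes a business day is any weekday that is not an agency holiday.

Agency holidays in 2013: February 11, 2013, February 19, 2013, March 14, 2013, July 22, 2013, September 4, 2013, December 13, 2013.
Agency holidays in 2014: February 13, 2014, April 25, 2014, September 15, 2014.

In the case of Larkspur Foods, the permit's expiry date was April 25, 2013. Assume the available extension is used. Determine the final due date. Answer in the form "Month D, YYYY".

July 24, 2014

12 months from April 25, 2013 is April 25, 2014.
April 25, 2014 is a listed holiday; the preceding business day is April 24, 2014 (Thursday).
Add 3 months to April 24, 2014: July 24, 2014.
July 24, 2014 falls on a Thursday, which is a business day, so no adjustment is needed.
Final deadline: July 24, 2014.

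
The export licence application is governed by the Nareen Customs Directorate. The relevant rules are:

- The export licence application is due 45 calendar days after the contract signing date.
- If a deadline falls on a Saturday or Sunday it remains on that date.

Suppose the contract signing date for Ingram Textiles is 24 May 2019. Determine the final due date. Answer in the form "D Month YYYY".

8 July 2019

From 24 May 2019, 45 calendar days later is 8 July 2019.
8 July 2019 falls on a Monday. The rules make no weekend/holiday allowance, so it remains 8 July 2019.
Final deadline: 8 July 2019.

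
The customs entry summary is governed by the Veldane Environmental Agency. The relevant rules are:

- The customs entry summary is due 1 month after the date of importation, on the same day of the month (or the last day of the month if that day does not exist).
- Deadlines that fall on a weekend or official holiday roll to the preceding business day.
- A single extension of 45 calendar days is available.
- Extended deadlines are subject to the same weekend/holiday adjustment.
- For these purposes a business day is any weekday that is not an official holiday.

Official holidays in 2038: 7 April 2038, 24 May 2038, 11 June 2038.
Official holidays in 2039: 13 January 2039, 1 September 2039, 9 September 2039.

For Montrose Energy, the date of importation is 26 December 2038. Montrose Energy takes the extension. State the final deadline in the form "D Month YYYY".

11 March 2039

Moving 1 month forward from 26 December 2038 on the corresponding day gives 26 January 2039.
Since 26 January 2039 is a Wednesday and not a holiday, the date is unchanged.
With the 45-day extension, 26 January 2039 becomes 12 March 2039.
12 March 2039 falls on a Saturday. Rolling to the preceding business day gives 11 March 2039, a Friday.
Deadline: 11 March 2039.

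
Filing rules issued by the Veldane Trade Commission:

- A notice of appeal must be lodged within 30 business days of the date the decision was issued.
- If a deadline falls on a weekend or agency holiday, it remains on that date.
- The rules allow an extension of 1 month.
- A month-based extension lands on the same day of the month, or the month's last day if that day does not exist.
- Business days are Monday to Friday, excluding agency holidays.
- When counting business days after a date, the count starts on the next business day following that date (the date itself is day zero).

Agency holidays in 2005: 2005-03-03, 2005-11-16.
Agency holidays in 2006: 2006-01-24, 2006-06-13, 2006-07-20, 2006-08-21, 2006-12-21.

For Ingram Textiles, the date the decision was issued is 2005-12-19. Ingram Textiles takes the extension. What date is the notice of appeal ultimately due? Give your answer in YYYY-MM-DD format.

30 business days after 2005-12-19, excluding weekends and holidays, is 2006-01-31.
2006-01-31 is a Tuesday; no weekend or holiday adjustment applies.
Applying the 1 month extension: 1 month after 2006-01-31 is 2006-02-28 (day 31 does not exist in February, so the month's last day is used).
2006-02-28 is a Tuesday; no weekend or holiday adjustment applies.
Final deadline: 2006-02-28.

2006-02-28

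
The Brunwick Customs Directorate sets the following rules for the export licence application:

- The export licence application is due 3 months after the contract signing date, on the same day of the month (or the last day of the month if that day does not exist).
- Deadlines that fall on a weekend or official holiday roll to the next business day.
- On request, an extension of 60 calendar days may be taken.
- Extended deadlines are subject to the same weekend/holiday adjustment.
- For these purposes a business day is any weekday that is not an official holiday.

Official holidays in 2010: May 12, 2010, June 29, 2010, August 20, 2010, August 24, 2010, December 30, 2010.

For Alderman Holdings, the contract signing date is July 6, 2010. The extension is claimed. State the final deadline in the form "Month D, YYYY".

December 6, 2010

3 months from July 6, 2010 is October 6, 2010.
October 6, 2010 falls on a Wednesday, which is a business day, so no adjustment is needed.
Applying the 60-calendar-day extension: October 6, 2010 + 60 days = December 5, 2010.
Because December 5, 2010 is a Sunday, the deadline becomes December 6, 2010 (Monday).
Deadline: December 6, 2010.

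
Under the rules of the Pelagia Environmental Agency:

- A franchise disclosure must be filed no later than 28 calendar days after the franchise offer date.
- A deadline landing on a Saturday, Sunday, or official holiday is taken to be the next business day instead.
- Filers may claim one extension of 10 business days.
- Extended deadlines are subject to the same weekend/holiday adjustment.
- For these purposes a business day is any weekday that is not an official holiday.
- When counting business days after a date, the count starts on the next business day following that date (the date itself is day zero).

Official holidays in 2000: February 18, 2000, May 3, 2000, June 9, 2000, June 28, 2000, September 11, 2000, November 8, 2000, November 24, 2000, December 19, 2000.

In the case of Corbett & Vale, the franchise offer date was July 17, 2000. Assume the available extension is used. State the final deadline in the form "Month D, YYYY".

August 28, 2000

Trigger date July 17, 2000 + 28 calendar days = August 14, 2000.
August 14, 2000 is a Monday and not a listed holiday, so it stands.
Counting 10 further business days from August 14, 2000 reaches August 28, 2000.
August 28, 2000 is a Monday and not a listed holiday, so it stands.
Deadline: August 28, 2000.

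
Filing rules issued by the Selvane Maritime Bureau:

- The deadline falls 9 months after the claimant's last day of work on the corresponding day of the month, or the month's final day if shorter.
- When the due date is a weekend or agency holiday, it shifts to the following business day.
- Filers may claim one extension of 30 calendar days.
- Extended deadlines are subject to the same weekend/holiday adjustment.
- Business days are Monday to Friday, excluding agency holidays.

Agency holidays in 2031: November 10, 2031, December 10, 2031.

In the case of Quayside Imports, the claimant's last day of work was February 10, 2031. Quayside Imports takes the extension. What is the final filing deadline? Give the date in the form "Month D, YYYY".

Moving 9 months forward from February 10, 2031 on the corresponding day gives November 10, 2031.
November 10, 2031 is a listed holiday; the next business day is November 11, 2031 (Tuesday).
The 30-calendar-day extension moves the deadline from November 11, 2031 to December 11, 2031.
December 11, 2031 falls on a Thursday, which is a business day, so no adjustment is needed.
The final due date is December 11, 2031.

December 11, 2031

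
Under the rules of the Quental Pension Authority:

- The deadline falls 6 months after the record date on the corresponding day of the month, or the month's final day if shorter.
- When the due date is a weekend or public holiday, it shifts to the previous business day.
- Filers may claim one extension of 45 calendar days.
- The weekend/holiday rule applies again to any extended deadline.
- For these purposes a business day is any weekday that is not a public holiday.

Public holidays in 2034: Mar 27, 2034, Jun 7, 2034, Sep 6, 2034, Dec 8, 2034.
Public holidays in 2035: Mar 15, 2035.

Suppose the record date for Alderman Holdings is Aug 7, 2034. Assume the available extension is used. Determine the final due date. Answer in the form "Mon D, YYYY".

6 months after Aug 7, 2034, on the same day of the month, is Feb 7, 2035.
Since Feb 7, 2035 is a Wednesday and not a holiday, the date is unchanged.
The 45-calendar-day extension moves the deadline from Feb 7, 2035 to Mar 24, 2035.
Mar 24, 2035 falls on a Saturday. Rolling to the preceding business day gives Mar 23, 2035, a Friday.
Deadline: Mar 23, 2035.

Mar 23, 2035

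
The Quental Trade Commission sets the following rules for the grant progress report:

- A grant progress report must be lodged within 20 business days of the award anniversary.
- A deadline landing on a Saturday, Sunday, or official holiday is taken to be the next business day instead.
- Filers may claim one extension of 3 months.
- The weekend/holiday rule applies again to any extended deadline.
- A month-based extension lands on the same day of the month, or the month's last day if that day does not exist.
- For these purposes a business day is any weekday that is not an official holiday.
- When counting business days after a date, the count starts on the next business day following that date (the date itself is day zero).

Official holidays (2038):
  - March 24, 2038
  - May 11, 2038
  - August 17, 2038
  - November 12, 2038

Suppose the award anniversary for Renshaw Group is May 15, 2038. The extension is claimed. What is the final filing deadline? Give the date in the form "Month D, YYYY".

Starting the day after May 15, 2038 and counting 20 business days lands on June 11, 2038.
Since June 11, 2038 is a Friday and not a holiday, the date is unchanged.
Add 3 months to June 11, 2038: September 11, 2038.
September 11, 2038 falls on a Saturday. Rolling to the next business day gives September 13, 2038, a Monday.
So the filing is due September 13, 2038.

September 13, 2038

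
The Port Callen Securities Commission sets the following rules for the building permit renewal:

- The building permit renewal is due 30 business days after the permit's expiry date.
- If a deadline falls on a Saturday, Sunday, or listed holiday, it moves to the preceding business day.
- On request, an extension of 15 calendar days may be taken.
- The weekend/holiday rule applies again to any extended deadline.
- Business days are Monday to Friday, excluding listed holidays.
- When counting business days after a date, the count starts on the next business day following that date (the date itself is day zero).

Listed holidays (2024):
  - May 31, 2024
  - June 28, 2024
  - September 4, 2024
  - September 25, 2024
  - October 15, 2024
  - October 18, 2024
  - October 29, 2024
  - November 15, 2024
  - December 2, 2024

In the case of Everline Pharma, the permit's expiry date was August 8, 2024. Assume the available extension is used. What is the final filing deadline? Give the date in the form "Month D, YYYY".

October 4, 2024

Starting the day after August 8, 2024 and counting 30 business days lands on September 20, 2024.
September 20, 2024 (Friday) is already a business day.
Add the 15 calendar-day extension to September 20, 2024: October 5, 2024.
October 5, 2024 falls on a Saturday. Rolling to the preceding business day gives October 4, 2024, a Friday.
Deadline: October 4, 2024.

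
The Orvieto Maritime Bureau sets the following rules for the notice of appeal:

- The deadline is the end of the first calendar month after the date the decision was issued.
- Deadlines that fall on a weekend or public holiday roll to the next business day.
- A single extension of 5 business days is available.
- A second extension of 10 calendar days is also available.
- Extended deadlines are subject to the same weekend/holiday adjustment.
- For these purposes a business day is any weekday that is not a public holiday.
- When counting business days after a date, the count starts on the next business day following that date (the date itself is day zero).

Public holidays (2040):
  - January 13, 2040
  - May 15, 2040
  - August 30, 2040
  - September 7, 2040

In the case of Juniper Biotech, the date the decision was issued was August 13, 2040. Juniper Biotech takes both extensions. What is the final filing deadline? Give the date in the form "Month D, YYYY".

1 month after August 13, 2040 falls in September 2040; the last day of that month is September 30, 2040.
September 30, 2040 is a Sunday, so it moves to the next business day, October 1, 2040 (Monday).
The 5-business-day extension runs from October 1, 2040 to October 8, 2040.
Since October 8, 2040 is a Monday and not a holiday, the date is unchanged.
The 10-calendar-day extension moves the deadline from October 8, 2040 to October 18, 2040.
Since October 18, 2040 is a Thursday and not a holiday, the date is unchanged.
Deadline: October 18, 2040.

October 18, 2040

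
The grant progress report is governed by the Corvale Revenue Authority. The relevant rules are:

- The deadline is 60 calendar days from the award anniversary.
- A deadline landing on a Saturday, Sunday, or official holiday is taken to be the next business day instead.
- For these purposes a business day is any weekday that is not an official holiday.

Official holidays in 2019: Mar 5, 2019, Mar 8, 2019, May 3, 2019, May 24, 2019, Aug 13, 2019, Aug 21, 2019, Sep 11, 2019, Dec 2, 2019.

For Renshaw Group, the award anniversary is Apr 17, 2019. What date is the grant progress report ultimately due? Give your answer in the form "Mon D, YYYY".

Jun 17, 2019

Adding 60 calendar days to Apr 17, 2019 gives Jun 16, 2019.
Jun 16, 2019 is a Sunday; the next business day is Jun 17, 2019 (Monday).
Deadline: Jun 17, 2019.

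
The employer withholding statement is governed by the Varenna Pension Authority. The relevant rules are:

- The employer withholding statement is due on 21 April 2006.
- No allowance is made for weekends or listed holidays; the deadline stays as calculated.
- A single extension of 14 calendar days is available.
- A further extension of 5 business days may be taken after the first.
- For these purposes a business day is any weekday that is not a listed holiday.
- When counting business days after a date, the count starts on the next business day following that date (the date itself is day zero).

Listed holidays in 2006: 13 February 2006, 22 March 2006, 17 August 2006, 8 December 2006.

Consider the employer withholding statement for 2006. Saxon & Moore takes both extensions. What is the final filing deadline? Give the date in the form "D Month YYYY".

12 May 2006

Start from the fixed due date, 21 April 2006.
21 April 2006 falls on a Friday. The rules make no weekend/holiday allowance, so it remains 21 April 2006.
With the 14-day extension, 21 April 2006 becomes 5 May 2006.
5 May 2006 is a Friday; no weekend or holiday adjustment applies.
Applying the 5-business-day extension: 5 business days after 5 May 2006 is 12 May 2006.
12 May 2006 is a Friday; no weekend or holiday adjustment applies.
The final due date is 12 May 2006.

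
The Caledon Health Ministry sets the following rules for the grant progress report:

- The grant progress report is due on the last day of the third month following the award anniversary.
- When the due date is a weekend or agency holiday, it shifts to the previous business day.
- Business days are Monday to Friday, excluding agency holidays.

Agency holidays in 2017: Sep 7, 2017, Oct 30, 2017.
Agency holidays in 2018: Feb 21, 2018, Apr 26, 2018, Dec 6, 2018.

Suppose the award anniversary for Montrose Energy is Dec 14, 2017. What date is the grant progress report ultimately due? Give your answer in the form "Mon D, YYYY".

3 months after Dec 14, 2017 falls in March 2018; the last day of that month is Mar 31, 2018.
Mar 31, 2018 is a Saturday; the preceding business day is Mar 30, 2018 (Friday).
The final due date is Mar 30, 2018.

Mar 30, 2018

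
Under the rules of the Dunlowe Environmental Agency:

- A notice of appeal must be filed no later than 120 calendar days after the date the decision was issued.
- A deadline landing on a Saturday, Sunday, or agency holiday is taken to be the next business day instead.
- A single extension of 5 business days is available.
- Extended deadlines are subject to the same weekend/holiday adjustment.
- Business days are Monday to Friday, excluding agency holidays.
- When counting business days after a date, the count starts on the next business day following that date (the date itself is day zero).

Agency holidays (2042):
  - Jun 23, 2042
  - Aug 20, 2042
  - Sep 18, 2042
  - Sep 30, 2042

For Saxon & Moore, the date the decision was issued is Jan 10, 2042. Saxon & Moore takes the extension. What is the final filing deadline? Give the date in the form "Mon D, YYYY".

May 19, 2042

Trigger date Jan 10, 2042 + 120 calendar days = May 10, 2042.
May 10, 2042 falls on a Saturday. Rolling to the next business day gives May 12, 2042, a Monday.
Applying the 5-business-day extension: 5 business days after May 12, 2042 is May 19, 2042.
Since May 19, 2042 is a Monday and not a holiday, the date is unchanged.
Final deadline: May 19, 2042.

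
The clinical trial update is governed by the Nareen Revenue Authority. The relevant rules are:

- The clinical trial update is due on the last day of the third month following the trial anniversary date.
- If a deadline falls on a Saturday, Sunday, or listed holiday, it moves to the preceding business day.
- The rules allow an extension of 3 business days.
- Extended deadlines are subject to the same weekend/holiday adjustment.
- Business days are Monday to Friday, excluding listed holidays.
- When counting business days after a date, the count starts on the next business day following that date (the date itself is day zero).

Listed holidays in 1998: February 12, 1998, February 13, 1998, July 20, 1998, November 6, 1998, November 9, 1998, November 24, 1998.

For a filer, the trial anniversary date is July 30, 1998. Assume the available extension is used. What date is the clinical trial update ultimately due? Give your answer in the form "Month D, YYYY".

3 months after July 30, 1998 is October 1998; that month ends on October 31, 1998.
October 31, 1998 is a Saturday, so it moves to the preceding business day, October 30, 1998 (Friday).
The 3-business-day extension runs from October 30, 1998 to November 4, 1998.
Since November 4, 1998 is a Wednesday and not a holiday, the date is unchanged.
So the filing is due November 4, 1998.

November 4, 1998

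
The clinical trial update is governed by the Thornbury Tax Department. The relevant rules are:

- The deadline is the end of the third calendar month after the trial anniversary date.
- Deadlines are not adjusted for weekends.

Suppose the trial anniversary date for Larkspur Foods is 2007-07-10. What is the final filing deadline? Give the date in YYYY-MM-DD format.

2007-10-31

The third month after 2007-07-10 is October 2007, whose last day is 2007-10-31.
2007-10-31 is a Wednesday; no weekend or holiday adjustment applies.
Deadline: 2007-10-31.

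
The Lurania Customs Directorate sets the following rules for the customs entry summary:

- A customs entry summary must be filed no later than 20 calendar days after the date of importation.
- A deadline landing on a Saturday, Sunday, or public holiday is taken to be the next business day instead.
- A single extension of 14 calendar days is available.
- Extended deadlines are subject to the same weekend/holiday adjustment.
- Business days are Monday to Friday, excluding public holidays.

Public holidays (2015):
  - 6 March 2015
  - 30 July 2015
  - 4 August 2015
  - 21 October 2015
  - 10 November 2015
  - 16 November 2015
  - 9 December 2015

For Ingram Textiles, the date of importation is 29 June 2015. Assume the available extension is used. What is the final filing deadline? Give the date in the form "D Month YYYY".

3 August 2015

20 calendar days after 29 June 2015 is 19 July 2015.
19 July 2015 is a Sunday, so it moves to the next business day, 20 July 2015 (Monday).
Add the 14 calendar-day extension to 20 July 2015: 3 August 2015.
Since 3 August 2015 is a Monday and not a holiday, the date is unchanged.
Final deadline: 3 August 2015.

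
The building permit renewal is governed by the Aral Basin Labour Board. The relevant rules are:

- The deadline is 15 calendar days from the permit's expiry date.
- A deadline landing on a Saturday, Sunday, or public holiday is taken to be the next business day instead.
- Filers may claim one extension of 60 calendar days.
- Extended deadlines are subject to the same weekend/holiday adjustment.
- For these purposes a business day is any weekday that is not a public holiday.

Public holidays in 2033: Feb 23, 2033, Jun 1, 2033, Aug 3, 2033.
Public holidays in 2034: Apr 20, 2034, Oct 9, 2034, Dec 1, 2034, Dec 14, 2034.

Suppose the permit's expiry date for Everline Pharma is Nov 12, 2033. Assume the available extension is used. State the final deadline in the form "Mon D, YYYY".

Adding 15 calendar days to Nov 12, 2033 gives Nov 27, 2033.
Nov 27, 2033 is a Sunday, so it moves to the next business day, Nov 28, 2033 (Monday).
Applying the 60-calendar-day extension: Nov 28, 2033 + 60 days = Jan 27, 2034.
Jan 27, 2034 is a Friday and not a listed holiday, so it stands.
So the filing is due Jan 27, 2034.

Jan 27, 2034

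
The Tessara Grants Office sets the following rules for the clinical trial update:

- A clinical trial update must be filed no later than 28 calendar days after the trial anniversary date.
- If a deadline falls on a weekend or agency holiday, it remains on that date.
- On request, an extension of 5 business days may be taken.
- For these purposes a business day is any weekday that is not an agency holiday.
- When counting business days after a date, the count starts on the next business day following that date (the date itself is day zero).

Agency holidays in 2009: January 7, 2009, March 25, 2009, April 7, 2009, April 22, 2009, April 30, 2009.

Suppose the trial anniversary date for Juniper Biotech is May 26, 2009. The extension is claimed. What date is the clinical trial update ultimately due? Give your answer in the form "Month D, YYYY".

June 30, 2009

Adding 28 calendar days to May 26, 2009 gives June 23, 2009.
No adjustment is made for weekends or holidays, so June 23, 2009 stands.
Applying the 5-business-day extension: 5 business days after June 23, 2009 is June 30, 2009.
No adjustment is made for weekends or holidays, so June 30, 2009 stands.
The final due date is June 30, 2009.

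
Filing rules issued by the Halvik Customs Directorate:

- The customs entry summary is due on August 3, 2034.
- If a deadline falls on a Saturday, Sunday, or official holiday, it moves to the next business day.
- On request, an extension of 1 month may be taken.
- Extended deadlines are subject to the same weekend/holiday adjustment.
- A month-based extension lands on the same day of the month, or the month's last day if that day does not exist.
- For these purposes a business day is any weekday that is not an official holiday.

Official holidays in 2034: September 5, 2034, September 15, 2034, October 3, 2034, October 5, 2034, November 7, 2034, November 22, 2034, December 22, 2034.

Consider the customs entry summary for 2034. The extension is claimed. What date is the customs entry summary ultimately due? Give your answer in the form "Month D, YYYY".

The statutory due date is August 3, 2034.
August 3, 2034 is a Thursday and not a listed holiday, so it stands.
Applying the 1 month extension: 1 month after August 3, 2034 is September 3, 2034.
September 3, 2034 is a Sunday, so it moves to the next business day, September 4, 2034 (Monday).
Final deadline: September 4, 2034.

September 4, 2034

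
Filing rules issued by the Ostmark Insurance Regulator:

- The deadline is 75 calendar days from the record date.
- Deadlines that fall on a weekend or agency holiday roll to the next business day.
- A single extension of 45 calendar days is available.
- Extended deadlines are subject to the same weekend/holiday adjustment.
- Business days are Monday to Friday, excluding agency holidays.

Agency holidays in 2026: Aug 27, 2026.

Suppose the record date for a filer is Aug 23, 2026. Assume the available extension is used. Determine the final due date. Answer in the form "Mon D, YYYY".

Trigger date Aug 23, 2026 + 75 calendar days = Nov 6, 2026.
Since Nov 6, 2026 is a Friday and not a holiday, the date is unchanged.
With the 45-day extension, Nov 6, 2026 becomes Dec 21, 2026.
Dec 21, 2026 is a Monday and not a listed holiday, so it stands.
So the filing is due Dec 21, 2026.

Dec 21, 2026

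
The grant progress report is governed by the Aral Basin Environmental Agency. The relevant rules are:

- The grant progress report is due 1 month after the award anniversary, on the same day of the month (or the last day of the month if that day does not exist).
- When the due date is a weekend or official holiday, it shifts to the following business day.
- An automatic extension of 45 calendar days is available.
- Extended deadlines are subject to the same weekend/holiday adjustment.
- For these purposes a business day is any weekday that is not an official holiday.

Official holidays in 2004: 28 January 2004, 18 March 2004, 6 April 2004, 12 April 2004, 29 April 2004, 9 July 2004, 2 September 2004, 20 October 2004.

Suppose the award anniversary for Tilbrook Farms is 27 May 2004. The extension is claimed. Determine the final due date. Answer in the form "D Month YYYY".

12 August 2004

Moving 1 month forward from 27 May 2004 on the corresponding day gives 27 June 2004.
Because 27 June 2004 is a Sunday, the deadline becomes 28 June 2004 (Monday).
Add the 45 calendar-day extension to 28 June 2004: 12 August 2004.
12 August 2004 is a Thursday and not a listed holiday, so it stands.
Final deadline: 12 August 2004.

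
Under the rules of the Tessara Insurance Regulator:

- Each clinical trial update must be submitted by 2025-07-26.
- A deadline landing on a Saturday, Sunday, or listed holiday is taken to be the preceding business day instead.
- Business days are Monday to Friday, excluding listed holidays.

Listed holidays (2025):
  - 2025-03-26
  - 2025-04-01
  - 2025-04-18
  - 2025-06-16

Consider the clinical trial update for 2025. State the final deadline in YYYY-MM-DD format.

The stated deadline is 2025-07-26.
2025-07-26 is a Saturday, so it moves to the preceding business day, 2025-07-25 (Friday).
Final deadline: 2025-07-25.

2025-07-25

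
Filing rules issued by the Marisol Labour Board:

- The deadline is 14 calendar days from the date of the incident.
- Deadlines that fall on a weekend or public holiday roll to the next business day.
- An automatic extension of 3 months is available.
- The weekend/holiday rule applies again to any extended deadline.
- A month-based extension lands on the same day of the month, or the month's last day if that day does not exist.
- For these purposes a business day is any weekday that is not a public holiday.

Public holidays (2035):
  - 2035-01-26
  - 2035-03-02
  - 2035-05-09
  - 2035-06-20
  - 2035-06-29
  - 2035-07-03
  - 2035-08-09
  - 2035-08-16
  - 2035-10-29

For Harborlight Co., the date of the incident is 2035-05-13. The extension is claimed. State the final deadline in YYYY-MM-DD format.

2035-08-28

14 calendar days after 2035-05-13 is 2035-05-27.
Because 2035-05-27 is a Sunday, the deadline becomes 2035-05-28 (Monday).
The 3 months extension carries 2035-05-28 to 2035-08-28.
2035-08-28 (Tuesday) is already a business day.
Final deadline: 2035-08-28.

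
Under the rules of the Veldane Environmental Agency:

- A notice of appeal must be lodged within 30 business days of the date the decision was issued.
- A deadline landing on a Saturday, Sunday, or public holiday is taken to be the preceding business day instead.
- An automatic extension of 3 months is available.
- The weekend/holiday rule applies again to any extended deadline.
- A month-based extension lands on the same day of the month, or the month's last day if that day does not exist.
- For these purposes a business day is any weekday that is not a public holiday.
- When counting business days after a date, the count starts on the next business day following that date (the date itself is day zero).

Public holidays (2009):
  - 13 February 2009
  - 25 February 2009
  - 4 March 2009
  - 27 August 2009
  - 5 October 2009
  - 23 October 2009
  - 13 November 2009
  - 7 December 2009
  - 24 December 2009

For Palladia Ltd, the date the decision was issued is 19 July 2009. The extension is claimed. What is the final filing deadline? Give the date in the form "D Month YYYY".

30 November 2009

Counting 30 business days after 19 July 2009 (skipping weekends and listed holidays) reaches 31 August 2009.
Since 31 August 2009 is a Monday and not a holiday, the date is unchanged.
Applying the 3 months extension: 3 months after 31 August 2009 is 30 November 2009 (day 31 does not exist in November, so the month's last day is used).
30 November 2009 falls on a Monday, which is a business day, so no adjustment is needed.
Deadline: 30 November 2009.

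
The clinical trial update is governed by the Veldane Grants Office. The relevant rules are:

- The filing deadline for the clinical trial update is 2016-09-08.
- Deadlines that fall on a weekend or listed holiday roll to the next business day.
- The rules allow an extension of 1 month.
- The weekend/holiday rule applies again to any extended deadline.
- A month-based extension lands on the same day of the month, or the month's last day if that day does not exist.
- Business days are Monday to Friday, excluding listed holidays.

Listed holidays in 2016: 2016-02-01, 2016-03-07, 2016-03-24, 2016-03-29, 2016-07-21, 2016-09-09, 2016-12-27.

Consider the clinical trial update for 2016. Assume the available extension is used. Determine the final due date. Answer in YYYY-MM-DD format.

2016-10-10

Start from the fixed due date, 2016-09-08.
2016-09-08 (Thursday) is already a business day.
Add 1 month to 2016-09-08: 2016-10-08.
2016-10-08 is a Saturday, so it moves to the next business day, 2016-10-10 (Monday).
Final deadline: 2016-10-10.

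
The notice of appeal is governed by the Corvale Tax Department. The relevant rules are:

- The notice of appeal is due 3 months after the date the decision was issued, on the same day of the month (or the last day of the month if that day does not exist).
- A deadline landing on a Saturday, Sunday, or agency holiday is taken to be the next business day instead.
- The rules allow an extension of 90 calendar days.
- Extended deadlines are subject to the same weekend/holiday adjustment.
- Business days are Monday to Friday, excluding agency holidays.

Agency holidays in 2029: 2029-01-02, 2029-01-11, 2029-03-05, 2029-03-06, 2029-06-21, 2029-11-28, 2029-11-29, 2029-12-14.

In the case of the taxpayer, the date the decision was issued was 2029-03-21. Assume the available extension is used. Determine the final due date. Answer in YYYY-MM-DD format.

2029-09-20

3 months after 2029-03-21, on the same day of the month, is 2029-06-21.
Because 2029-06-21 is a listed holiday, the deadline becomes 2029-06-22 (Friday).
The 90-calendar-day extension moves the deadline from 2029-06-22 to 2029-09-20.
2029-09-20 is a Thursday and not a listed holiday, so it stands.
The final due date is 2029-09-20.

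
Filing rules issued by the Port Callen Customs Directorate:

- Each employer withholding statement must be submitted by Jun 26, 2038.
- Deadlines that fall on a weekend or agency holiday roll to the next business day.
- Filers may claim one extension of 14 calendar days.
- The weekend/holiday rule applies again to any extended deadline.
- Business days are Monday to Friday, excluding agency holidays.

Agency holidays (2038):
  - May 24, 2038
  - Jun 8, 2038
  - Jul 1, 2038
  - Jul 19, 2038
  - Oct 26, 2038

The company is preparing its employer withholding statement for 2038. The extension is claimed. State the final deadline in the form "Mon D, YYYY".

The statutory due date is Jun 26, 2038.
Jun 26, 2038 is a Saturday; the next business day is Jun 28, 2038 (Monday).
Add the 14 calendar-day extension to Jun 28, 2038: Jul 12, 2038.
Jul 12, 2038 is a Monday and not a listed holiday, so it stands.
The final due date is Jul 12, 2038.

Jul 12, 2038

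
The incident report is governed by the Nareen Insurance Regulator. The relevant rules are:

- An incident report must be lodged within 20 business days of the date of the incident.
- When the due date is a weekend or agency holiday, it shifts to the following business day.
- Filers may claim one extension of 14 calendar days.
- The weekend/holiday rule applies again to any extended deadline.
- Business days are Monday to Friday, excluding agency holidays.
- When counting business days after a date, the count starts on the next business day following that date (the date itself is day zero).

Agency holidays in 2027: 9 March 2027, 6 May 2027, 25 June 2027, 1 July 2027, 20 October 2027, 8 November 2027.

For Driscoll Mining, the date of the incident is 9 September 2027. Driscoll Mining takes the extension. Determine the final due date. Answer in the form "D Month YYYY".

21 October 2027

Starting the day after 9 September 2027 and counting 20 business days lands on 7 October 2027.
7 October 2027 (Thursday) is already a business day.
Applying the 14-calendar-day extension: 7 October 2027 + 14 days = 21 October 2027.
21 October 2027 (Thursday) is already a business day.
Deadline: 21 October 2027.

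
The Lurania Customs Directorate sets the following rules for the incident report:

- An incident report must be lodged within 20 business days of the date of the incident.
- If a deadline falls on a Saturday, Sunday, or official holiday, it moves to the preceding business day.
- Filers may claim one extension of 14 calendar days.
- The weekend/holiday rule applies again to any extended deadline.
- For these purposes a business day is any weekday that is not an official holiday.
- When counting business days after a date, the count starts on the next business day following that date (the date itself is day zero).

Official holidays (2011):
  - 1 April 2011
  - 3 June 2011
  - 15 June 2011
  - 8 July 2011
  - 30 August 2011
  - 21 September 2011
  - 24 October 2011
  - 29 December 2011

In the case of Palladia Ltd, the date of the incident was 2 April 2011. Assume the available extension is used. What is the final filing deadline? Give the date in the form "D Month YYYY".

13 May 2011

Counting 20 business days after 2 April 2011 (skipping weekends and listed holidays) reaches 29 April 2011.
29 April 2011 is a Friday and not a listed holiday, so it stands.
Add the 14 calendar-day extension to 29 April 2011: 13 May 2011.
13 May 2011 falls on a Friday, which is a business day, so no adjustment is needed.
The final due date is 13 May 2011.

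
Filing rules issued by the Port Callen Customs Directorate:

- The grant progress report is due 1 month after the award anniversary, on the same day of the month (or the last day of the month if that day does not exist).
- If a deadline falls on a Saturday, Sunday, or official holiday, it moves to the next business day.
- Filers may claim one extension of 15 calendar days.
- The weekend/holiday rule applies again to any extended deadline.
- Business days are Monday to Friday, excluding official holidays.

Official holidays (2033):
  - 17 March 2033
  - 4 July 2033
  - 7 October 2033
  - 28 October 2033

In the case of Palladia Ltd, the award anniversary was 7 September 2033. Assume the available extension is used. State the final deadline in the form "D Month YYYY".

25 October 2033

1 month after 7 September 2033, on the same day of the month, is 7 October 2033.
7 October 2033 is a listed holiday, so it moves to the next business day, 10 October 2033 (Monday).
Applying the 15-calendar-day extension: 10 October 2033 + 15 days = 25 October 2033.
25 October 2033 (Tuesday) is already a business day.
So the filing is due 25 October 2033.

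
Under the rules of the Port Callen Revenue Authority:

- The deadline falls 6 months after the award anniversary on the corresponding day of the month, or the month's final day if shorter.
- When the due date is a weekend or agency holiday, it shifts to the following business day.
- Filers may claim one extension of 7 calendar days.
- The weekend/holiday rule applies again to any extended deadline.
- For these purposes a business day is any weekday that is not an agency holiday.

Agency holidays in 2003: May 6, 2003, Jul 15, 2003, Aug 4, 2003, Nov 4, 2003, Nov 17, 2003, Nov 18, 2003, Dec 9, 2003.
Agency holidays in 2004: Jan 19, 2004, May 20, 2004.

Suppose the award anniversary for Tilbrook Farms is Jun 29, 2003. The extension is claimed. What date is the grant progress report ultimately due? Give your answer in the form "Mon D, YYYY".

Jan 5, 2004

Moving 6 months forward from Jun 29, 2003 on the corresponding day gives Dec 29, 2003.
Dec 29, 2003 (Monday) is already a business day.
Add the 7 calendar-day extension to Dec 29, 2003: Jan 5, 2004.
Jan 5, 2004 (Monday) is already a business day.
Final deadline: Jan 5, 2004.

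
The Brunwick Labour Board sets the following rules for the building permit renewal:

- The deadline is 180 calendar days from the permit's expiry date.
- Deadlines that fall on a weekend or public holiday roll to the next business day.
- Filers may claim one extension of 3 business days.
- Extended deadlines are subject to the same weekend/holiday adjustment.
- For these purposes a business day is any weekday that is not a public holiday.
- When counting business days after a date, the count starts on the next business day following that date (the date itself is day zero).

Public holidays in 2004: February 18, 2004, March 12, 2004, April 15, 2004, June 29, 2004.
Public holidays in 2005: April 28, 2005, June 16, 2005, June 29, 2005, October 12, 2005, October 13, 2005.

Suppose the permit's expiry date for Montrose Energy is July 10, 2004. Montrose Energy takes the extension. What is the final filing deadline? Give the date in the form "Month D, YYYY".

From July 10, 2004, 180 calendar days later is January 6, 2005.
January 6, 2005 (Thursday) is already a business day.
Counting 3 further business days from January 6, 2005 reaches January 11, 2005.
January 11, 2005 falls on a Tuesday, which is a business day, so no adjustment is needed.
The final due date is January 11, 2005.

January 11, 2005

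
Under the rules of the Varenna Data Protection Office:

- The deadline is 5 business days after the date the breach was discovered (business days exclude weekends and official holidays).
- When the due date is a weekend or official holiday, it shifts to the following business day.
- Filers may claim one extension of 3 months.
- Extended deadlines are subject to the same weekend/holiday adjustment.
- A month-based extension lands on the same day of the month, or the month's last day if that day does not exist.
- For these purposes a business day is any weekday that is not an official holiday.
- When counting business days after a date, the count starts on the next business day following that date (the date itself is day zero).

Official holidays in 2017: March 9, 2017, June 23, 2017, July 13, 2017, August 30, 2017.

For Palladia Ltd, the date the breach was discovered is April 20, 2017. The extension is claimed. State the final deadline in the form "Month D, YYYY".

5 business days after April 20, 2017, excluding weekends and holidays, is April 27, 2017.
April 27, 2017 falls on a Thursday, which is a business day, so no adjustment is needed.
Applying the 3 months extension: 3 months after April 27, 2017 is July 27, 2017.
Since July 27, 2017 is a Thursday and not a holiday, the date is unchanged.
So the filing is due July 27, 2017.

July 27, 2017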